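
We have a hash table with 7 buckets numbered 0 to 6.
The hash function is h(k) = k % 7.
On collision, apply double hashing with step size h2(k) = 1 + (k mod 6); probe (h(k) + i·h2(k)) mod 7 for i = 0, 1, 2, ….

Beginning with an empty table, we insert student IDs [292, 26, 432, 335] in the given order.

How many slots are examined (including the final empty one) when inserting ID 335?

Insert 292: h=5, slot 5 empty → index 5.
Insert 26: h=5, h2=3, slot 5 occupied → index 1.
Insert 432: h=5, h2=1, slot 5 occupied → index 6.
Insert 335: h=6, h2=6, slots 6,5 occupied → index 4.
Table: [-, 26, -, -, 335, 292, 432]

3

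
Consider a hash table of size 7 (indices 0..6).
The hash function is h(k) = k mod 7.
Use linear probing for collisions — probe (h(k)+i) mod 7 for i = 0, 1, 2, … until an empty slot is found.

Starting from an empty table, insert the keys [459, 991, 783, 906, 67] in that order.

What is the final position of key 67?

459 hashes to 4; slot 4 is free → place at 4.
991 hashes to 4; 4 taken → place at 5.
783 hashes to 6; slot 6 is free → place at 6.
906 hashes to 3; slot 3 is free → place at 3.
67 hashes to 4; 4,5,6 taken → place at 0.
Table: [67, ., ., 906, 459, 991, 783]

0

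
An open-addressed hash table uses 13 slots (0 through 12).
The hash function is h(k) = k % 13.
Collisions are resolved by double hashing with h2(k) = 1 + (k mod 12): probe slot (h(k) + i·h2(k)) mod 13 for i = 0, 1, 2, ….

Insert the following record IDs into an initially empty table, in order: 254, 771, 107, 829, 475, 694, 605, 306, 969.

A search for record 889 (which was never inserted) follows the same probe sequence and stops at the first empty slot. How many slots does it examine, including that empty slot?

3

254: h=7 -> slot 7
771: h=4 -> slot 4
107: h=3 -> slot 3
829: h=10 -> slot 10
475: h=7, h2=8, probe 7,2 -> slot 2
694: h=5 -> slot 5
605: h=7, h2=6, probe 7,0 -> slot 0
306: h=7, h2=7, probe 7,1 -> slot 1
969: h=7, h2=10, probe 7,4,1,11 -> slot 11
Table: [605, 306, 475, 107, 771, 694, ∅, 254, ∅, ∅, 829, 969, ∅]
Lookup 889: h=5, h2=2, probe 5,7,9 → slot 9 empty, not found.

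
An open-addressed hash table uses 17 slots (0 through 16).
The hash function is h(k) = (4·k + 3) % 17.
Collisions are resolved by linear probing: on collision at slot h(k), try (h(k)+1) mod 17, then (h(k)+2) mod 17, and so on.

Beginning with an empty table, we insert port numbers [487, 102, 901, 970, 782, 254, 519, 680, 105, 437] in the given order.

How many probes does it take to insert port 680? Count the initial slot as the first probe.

487: h=13 → slot 13
102: h=3 → slot 3
901: h=3, probe 3,4 → slot 4
970: h=7 → slot 7
782: h=3, probe 3,4,5 → slot 5
254: h=16 → slot 16
519: h=5, probe 5,6 → slot 6
680: h=3, probe 3,4,5,6,7,8 → slot 8
105: h=15 → slot 15
437: h=0 → slot 0
Table: [437, -, -, 102, 901, 782, 519, 970, 680, -, -, -, -, 487, -, 105, 254]

6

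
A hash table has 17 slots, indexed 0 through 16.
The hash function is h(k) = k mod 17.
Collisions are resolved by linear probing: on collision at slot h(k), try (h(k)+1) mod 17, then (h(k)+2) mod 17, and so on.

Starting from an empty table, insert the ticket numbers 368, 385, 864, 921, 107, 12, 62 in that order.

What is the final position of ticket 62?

368: h=11 -> slot 11
385: h=11, probe 11,12 -> slot 12
864: h=14 -> slot 14
921: h=3 -> slot 3
107: h=5 -> slot 5
12: h=12, probe 12,13 -> slot 13
62: h=11, probe 11,12,13,14,15 -> slot 15
Table: [_, _, _, 921, _, 107, _, _, _, _, _, 368, 385, 12, 864, 62, _]

15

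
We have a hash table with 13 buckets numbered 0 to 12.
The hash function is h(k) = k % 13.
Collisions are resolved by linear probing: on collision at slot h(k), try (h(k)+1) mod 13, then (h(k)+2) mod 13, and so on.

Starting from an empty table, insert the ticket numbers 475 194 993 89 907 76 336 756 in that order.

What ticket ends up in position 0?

Insert 475: h=7, slot 7 empty => index 7.
Insert 194: h=12, slot 12 empty => index 12.
Insert 993: h=5, slot 5 empty => index 5.
Insert 89: h=11, slot 11 empty => index 11.
Insert 907: h=10, slot 10 empty => index 10.
Insert 76: h=11, slots 11,12 occupied => index 0.
Insert 336: h=11, slots 11,12,0 occupied => index 1.
Insert 756: h=2, slot 2 empty => index 2.
Table: [76, 336, 756, _, _, 993, _, 475, _, _, 907, 89, 194]

76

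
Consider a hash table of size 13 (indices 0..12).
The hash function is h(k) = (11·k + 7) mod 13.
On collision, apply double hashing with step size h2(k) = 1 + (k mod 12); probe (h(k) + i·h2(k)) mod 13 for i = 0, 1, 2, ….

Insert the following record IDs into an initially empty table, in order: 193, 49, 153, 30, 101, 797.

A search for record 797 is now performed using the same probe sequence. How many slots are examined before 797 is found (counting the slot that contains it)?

2

193: h=11 => slot 11
49: h=0 => slot 0
153: h=0, h2=10, probe 0,10 => slot 10
30: h=12 => slot 12
101: h=0, h2=6, probe 0,6 => slot 6
797: h=12, h2=6, probe 12,5 => slot 5
Table: [49, -, -, -, -, 797, 101, -, -, -, 153, 193, 30]
Lookup 797: h=12, h2=6, probe 12,5 → found at 5.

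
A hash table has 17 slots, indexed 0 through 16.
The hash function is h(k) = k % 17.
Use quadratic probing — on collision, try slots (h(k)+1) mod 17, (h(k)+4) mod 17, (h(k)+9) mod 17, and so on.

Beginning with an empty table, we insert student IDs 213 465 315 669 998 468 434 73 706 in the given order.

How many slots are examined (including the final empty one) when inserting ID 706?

213 hashes to 9; slot 9 is free => place at 9.
465 hashes to 6; slot 6 is free => place at 6.
315 hashes to 9; 9 taken => place at 10.
669 hashes to 6; 6 taken => place at 7.
998 hashes to 12; slot 12 is free => place at 12.
468 hashes to 9; 9,10 taken => place at 13.
434 hashes to 9; 9,10,13 taken => place at 1.
73 hashes to 5; slot 5 is free => place at 5.
706 hashes to 9; 9,10,13,1 taken => place at 8.
Table: [—, 434, —, —, —, 73, 465, 669, 706, 213, 315, —, 998, 468, —, —, —]

5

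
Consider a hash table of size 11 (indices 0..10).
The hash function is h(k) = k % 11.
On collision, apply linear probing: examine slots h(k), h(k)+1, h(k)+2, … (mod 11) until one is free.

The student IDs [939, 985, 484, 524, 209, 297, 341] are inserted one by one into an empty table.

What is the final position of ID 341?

3

939: h=4 → slot 4
985: h=6 → slot 6
484: h=0 → slot 0
524: h=7 → slot 7
209: h=0, probe 0,1 → slot 1
297: h=0, probe 0,1,2 → slot 2
341: h=0, probe 0,1,2,3 → slot 3
Table: [484, 209, 297, 341, 939, ., 985, 524, ., ., .]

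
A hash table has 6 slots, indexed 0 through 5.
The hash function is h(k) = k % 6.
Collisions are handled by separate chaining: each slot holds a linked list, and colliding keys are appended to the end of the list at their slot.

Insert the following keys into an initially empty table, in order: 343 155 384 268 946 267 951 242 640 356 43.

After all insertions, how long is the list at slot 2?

2

343 -> bucket 1
155 -> bucket 5
384 -> bucket 0
268 -> bucket 4
946 -> bucket 4 (collision)
267 -> bucket 3
951 -> bucket 3 (collision)
242 -> bucket 2
640 -> bucket 4 (collision)
356 -> bucket 2 (collision)
43 -> bucket 1 (collision)
Final buckets:
0: 384
1: 343 -> 43
2: 242 -> 356
3: 267 -> 951
4: 268 -> 946 -> 640
5: 155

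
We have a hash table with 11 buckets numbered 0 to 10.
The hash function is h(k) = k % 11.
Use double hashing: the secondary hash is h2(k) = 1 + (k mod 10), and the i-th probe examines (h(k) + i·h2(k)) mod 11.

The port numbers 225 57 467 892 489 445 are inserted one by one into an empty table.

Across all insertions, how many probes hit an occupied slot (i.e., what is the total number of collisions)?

4

225 hashes to 5; slot 5 is free => place at 5.
57 hashes to 2; slot 2 is free => place at 2.
467 hashes to 5, h2=8; 5,2 taken => place at 10.
892 hashes to 1; slot 1 is free => place at 1.
489 hashes to 5, h2=10; 5 taken => place at 4.
445 hashes to 5, h2=6; 5 taken => place at 0.
Table: [445, 892, 57, ., 489, 225, ., ., ., ., 467]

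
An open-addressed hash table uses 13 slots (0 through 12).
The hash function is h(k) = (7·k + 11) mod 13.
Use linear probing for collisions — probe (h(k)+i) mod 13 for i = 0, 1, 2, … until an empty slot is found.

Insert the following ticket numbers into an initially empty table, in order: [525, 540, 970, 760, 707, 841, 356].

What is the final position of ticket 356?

525: h=7 → slot 7
540: h=8 → slot 8
970: h=2 → slot 2
760: h=1 → slot 1
707: h=7, probe 7,8,9 → slot 9
841: h=9, probe 9,10 → slot 10
356: h=7, probe 7,8,9,10,11 → slot 11
Table: [., 760, 970, ., ., ., ., 525, 540, 707, 841, 356, .]

11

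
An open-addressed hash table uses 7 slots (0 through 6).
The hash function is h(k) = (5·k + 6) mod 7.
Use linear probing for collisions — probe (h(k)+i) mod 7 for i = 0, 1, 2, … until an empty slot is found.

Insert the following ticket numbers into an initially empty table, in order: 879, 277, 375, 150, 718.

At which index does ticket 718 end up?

879: h=5 → slot 5
277: h=5, probe 5,6 → slot 6
375: h=5, probe 5,6,0 → slot 0
150: h=0, probe 0,1 → slot 1
718: h=5, probe 5,6,0,1,2 → slot 2
Table: [375, 150, 718, ., ., 879, 277]

2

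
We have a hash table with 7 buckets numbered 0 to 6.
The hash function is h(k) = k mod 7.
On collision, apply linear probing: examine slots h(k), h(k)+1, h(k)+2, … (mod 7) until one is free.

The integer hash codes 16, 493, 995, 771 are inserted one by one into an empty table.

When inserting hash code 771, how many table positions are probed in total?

16 hashes to 2; slot 2 is free => place at 2.
493 hashes to 3; slot 3 is free => place at 3.
995 hashes to 1; slot 1 is free => place at 1.
771 hashes to 1; 1,2,3 taken => place at 4.
Table: [., 995, 16, 493, 771, ., .]

4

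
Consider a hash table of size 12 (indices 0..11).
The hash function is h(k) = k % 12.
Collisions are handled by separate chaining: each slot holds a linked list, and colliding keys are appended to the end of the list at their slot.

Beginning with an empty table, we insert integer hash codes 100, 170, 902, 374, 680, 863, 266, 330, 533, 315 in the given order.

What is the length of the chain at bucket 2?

Insert 100: h=4, bucket 4 empty -> new chain.
Insert 170: h=2, bucket 2 empty -> new chain.
Insert 902: h=2, bucket 2 nonempty -> append to chain.
Insert 374: h=2, bucket 2 nonempty -> append to chain.
Insert 680: h=8, bucket 8 empty -> new chain.
Insert 863: h=11, bucket 11 empty -> new chain.
Insert 266: h=2, bucket 2 nonempty -> append to chain.
Insert 330: h=6, bucket 6 empty -> new chain.
Insert 533: h=5, bucket 5 empty -> new chain.
Insert 315: h=3, bucket 3 empty -> new chain.
Final buckets:
0: _
1: _
2: 170 -> 902 -> 374 -> 266
3: 315
4: 100
5: 533
6: 330
7: _
8: 680
9: _
10: _
11: 863

4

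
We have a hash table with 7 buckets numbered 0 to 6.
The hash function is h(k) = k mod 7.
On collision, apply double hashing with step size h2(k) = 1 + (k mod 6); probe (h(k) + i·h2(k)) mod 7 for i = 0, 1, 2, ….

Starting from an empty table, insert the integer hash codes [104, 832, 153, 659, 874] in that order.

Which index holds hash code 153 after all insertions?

3

Insert 104: h=6, slot 6 empty => index 6.
Insert 832: h=6, h2=5, slot 6 occupied => index 4.
Insert 153: h=6, h2=4, slot 6 occupied => index 3.
Insert 659: h=1, slot 1 empty => index 1.
Insert 874: h=6, h2=5, slots 6,4 occupied => index 2.
Table: [—, 659, 874, 153, 832, —, 104]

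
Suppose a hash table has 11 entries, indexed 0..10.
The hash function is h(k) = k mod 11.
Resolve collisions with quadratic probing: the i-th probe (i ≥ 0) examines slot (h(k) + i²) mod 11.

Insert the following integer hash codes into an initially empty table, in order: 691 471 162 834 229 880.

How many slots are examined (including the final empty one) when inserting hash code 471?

Insert 691: h=9, slot 9 empty => index 9.
Insert 471: h=9, slot 9 occupied => index 10.
Insert 162: h=8, slot 8 empty => index 8.
Insert 834: h=9, slots 9,10 occupied => index 2.
Insert 229: h=9, slots 9,10,2 occupied => index 7.
Insert 880: h=0, slot 0 empty => index 0.
Table: [880, -, 834, -, -, -, -, 229, 162, 691, 471]

2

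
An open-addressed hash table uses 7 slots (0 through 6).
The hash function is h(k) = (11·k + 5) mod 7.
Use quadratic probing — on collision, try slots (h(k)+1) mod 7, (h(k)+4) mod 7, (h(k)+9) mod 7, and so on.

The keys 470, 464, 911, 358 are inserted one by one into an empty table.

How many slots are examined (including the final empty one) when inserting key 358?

4

Insert 470: h=2, slot 2 empty → index 2.
Insert 464: h=6, slot 6 empty → index 6.
Insert 911: h=2, slot 2 occupied → index 3.
Insert 358: h=2, slots 2,3,6 occupied → index 4.
Table: [—, —, 470, 911, 358, —, 464]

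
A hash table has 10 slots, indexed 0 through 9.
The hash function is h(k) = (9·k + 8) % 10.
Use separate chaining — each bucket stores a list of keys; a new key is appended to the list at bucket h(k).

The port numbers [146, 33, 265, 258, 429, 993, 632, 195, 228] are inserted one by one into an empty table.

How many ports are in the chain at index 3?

2

Insert 146: h=2, bucket 2 empty -> new chain.
Insert 33: h=5, bucket 5 empty -> new chain.
Insert 265: h=3, bucket 3 empty -> new chain.
Insert 258: h=0, bucket 0 empty -> new chain.
Insert 429: h=9, bucket 9 empty -> new chain.
Insert 993: h=5, bucket 5 nonempty -> append to chain.
Insert 632: h=6, bucket 6 empty -> new chain.
Insert 195: h=3, bucket 3 nonempty -> append to chain.
Insert 228: h=0, bucket 0 nonempty -> append to chain.
Final buckets:
0: 258 -> 228
1: —
2: 146
3: 265 -> 195
4: —
5: 33 -> 993
6: 632
7: —
8: —
9: 429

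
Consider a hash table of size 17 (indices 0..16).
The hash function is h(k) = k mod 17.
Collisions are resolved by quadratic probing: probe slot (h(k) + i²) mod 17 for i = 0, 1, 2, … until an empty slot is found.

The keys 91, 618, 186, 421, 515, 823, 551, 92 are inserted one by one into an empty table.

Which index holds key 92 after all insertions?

91 hashes to 6; slot 6 is free => place at 6.
618 hashes to 6; 6 taken => place at 7.
186 hashes to 16; slot 16 is free => place at 16.
421 hashes to 13; slot 13 is free => place at 13.
515 hashes to 5; slot 5 is free => place at 5.
823 hashes to 7; 7 taken => place at 8.
551 hashes to 7; 7,8 taken => place at 11.
92 hashes to 7; 7,8,11,16,6 taken => place at 15.
Table: [-, -, -, -, -, 515, 91, 618, 823, -, -, 551, -, 421, -, 92, 186]

15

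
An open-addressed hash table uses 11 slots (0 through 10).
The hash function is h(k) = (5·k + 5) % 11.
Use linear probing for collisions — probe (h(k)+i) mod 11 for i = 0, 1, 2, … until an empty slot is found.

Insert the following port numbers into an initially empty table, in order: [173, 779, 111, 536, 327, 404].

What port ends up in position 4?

173: h=1 → slot 1
779: h=6 → slot 6
111: h=10 → slot 10
536: h=1, probe 1,2 → slot 2
327: h=1, probe 1,2,3 → slot 3
404: h=1, probe 1,2,3,4 → slot 4
Table: [∅, 173, 536, 327, 404, ∅, 779, ∅, ∅, ∅, 111]

404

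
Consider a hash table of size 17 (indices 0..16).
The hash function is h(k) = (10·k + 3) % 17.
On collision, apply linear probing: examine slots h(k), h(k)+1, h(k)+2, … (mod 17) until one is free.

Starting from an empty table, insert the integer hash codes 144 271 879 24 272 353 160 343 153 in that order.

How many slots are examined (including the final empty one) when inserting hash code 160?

2

144: h=15 → slot 15
271: h=10 → slot 10
879: h=4 → slot 4
24: h=5 → slot 5
272: h=3 → slot 3
353: h=14 → slot 14
160: h=5, probe 5,6 → slot 6
343: h=16 → slot 16
153: h=3, probe 3,4,5,6,7 → slot 7
Table: [_, _, _, 272, 879, 24, 160, 153, _, _, 271, _, _, _, 353, 144, 343]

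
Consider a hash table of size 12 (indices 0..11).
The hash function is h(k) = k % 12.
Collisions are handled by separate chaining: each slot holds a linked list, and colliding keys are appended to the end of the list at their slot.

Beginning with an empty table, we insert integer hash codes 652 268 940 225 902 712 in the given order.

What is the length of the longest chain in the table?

Insert 652: h=4, bucket 4 empty → new chain.
Insert 268: h=4, bucket 4 nonempty → append to chain.
Insert 940: h=4, bucket 4 nonempty → append to chain.
Insert 225: h=9, bucket 9 empty → new chain.
Insert 902: h=2, bucket 2 empty → new chain.
Insert 712: h=4, bucket 4 nonempty → append to chain.
Final buckets:
0: ∅
1: ∅
2: 902
3: ∅
4: 652 -> 268 -> 940 -> 712
5: ∅
6: ∅
7: ∅
8: ∅
9: 225
10: ∅
11: ∅

4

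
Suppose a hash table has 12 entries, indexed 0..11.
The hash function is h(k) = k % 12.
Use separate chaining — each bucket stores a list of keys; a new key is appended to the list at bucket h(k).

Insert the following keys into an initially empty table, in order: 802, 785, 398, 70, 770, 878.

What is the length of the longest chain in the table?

802 -> bucket 10
785 -> bucket 5
398 -> bucket 2
70 -> bucket 10 (collision)
770 -> bucket 2 (collision)
878 -> bucket 2 (collision)
Final buckets:
0: .
1: .
2: 398 -> 770 -> 878
3: .
4: .
5: 785
6: .
7: .
8: .
9: .
10: 802 -> 70
11: .

3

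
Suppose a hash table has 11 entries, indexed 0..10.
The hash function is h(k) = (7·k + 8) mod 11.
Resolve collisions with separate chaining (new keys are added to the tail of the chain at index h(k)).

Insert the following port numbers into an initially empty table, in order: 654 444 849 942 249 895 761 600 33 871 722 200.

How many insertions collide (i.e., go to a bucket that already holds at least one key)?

Insert 654: h=10, bucket 10 empty -> new chain.
Insert 444: h=3, bucket 3 empty -> new chain.
Insert 849: h=0, bucket 0 empty -> new chain.
Insert 942: h=2, bucket 2 empty -> new chain.
Insert 249: h=2, bucket 2 nonempty -> append to chain.
Insert 895: h=3, bucket 3 nonempty -> append to chain.
Insert 761: h=0, bucket 0 nonempty -> append to chain.
Insert 600: h=6, bucket 6 empty -> new chain.
Insert 33: h=8, bucket 8 empty -> new chain.
Insert 871: h=0, bucket 0 nonempty -> append to chain.
Insert 722: h=2, bucket 2 nonempty -> append to chain.
Insert 200: h=0, bucket 0 nonempty -> append to chain.
Final buckets:
0: 849 -> 761 -> 871 -> 200
1: ∅
2: 942 -> 249 -> 722
3: 444 -> 895
4: ∅
5: ∅
6: 600
7: ∅
8: 33
9: ∅
10: 654

6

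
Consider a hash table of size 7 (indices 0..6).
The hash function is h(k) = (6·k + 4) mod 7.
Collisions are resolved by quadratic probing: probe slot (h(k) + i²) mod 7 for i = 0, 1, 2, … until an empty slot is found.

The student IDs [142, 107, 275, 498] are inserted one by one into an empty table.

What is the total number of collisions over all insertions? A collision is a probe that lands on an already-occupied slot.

4

142: h=2 => slot 2
107: h=2, probe 2,3 => slot 3
275: h=2, probe 2,3,6 => slot 6
498: h=3, probe 3,4 => slot 4
Table: [_, _, 142, 107, 498, _, 275]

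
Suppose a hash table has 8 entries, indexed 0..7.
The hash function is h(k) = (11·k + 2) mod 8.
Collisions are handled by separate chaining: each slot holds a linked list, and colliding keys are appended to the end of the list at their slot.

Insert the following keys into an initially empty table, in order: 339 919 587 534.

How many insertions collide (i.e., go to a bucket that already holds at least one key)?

339 → bucket 3
919 → bucket 7
587 → bucket 3 (collision)
534 → bucket 4
Final buckets:
0: —
1: —
2: —
3: 339 -> 587
4: 534
5: —
6: —
7: 919

1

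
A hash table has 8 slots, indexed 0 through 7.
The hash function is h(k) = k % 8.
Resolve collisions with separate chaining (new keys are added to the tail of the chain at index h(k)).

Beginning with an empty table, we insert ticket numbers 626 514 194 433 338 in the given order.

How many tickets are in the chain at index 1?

Insert 626: h=2, bucket 2 empty → new chain.
Insert 514: h=2, bucket 2 nonempty → append to chain.
Insert 194: h=2, bucket 2 nonempty → append to chain.
Insert 433: h=1, bucket 1 empty → new chain.
Insert 338: h=2, bucket 2 nonempty → append to chain.
Final buckets:
0: .
1: 433
2: 626 -> 514 -> 194 -> 338
3: .
4: .
5: .
6: .
7: .

1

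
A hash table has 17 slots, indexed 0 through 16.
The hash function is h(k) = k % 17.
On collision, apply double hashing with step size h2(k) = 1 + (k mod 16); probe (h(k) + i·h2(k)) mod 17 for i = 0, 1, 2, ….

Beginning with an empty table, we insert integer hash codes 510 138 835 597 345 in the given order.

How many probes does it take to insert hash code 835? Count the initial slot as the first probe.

Insert 510: h=0, slot 0 empty -> index 0.
Insert 138: h=2, slot 2 empty -> index 2.
Insert 835: h=2, h2=4, slot 2 occupied -> index 6.
Insert 597: h=2, h2=6, slot 2 occupied -> index 8.
Insert 345: h=5, slot 5 empty -> index 5.
Table: [510, -, 138, -, -, 345, 835, -, 597, -, -, -, -, -, -, -, -]

2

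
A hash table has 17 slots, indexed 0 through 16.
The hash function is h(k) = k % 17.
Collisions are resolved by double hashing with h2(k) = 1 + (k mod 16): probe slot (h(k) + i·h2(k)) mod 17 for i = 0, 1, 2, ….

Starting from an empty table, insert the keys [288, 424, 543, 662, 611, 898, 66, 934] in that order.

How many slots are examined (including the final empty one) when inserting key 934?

3

288: h=16 → slot 16
424: h=16, h2=9, probe 16,8 → slot 8
543: h=16, h2=16, probe 16,15 → slot 15
662: h=16, h2=7, probe 16,6 → slot 6
611: h=16, h2=4, probe 16,3 → slot 3
898: h=14 → slot 14
66: h=15, h2=3, probe 15,1 → slot 1
934: h=16, h2=7, probe 16,6,13 → slot 13
Table: [., 66, ., 611, ., ., 662, ., 424, ., ., ., ., 934, 898, 543, 288]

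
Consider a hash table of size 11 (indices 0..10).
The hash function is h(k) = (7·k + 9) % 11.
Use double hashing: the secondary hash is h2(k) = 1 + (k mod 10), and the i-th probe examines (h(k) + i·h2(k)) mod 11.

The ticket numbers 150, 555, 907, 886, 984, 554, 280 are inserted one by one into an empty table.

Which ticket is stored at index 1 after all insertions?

150: h=3 -> slot 3
555: h=0 -> slot 0
907: h=0, h2=8, probe 0,8 -> slot 8
886: h=7 -> slot 7
984: h=0, h2=5, probe 0,5 -> slot 5
554: h=4 -> slot 4
280: h=0, h2=1, probe 0,1 -> slot 1
Table: [555, 280, ., 150, 554, 984, ., 886, 907, ., .]

280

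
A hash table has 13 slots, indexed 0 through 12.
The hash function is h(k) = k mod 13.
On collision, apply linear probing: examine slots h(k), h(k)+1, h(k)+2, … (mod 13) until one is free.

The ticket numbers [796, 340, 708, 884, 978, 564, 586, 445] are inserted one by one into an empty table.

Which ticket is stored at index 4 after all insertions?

796: h=3 → slot 3
340: h=2 → slot 2
708: h=6 → slot 6
884: h=0 → slot 0
978: h=3, probe 3,4 → slot 4
564: h=5 → slot 5
586: h=1 → slot 1
445: h=3, probe 3,4,5,6,7 → slot 7
Table: [884, 586, 340, 796, 978, 564, 708, 445, —, —, —, —, —]

978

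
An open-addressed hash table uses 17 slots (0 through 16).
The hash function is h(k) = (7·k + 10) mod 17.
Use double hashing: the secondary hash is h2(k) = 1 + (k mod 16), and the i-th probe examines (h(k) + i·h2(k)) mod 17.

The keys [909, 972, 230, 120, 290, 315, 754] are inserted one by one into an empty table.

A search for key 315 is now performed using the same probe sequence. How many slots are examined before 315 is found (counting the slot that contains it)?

Insert 909: h=15, slot 15 empty → index 15.
Insert 972: h=14, slot 14 empty → index 14.
Insert 230: h=5, slot 5 empty → index 5.
Insert 120: h=0, slot 0 empty → index 0.
Insert 290: h=0, h2=3, slot 0 occupied → index 3.
Insert 315: h=5, h2=12, slots 5,0 occupied → index 12.
Insert 754: h=1, slot 1 empty → index 1.
Table: [120, 754, —, 290, —, 230, —, —, —, —, —, —, 315, —, 972, 909, —]
Lookup 315: h=5, h2=12, probe 5,0,12 → found at 12.

3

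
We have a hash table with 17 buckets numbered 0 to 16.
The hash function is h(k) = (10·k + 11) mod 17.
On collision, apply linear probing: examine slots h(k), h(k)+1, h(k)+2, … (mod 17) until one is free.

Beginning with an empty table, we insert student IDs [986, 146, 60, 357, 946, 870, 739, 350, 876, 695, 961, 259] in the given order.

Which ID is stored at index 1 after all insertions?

986 hashes to 11; slot 11 is free → place at 11.
146 hashes to 9; slot 9 is free → place at 9.
60 hashes to 16; slot 16 is free → place at 16.
357 hashes to 11; 11 taken → place at 12.
946 hashes to 2; slot 2 is free → place at 2.
870 hashes to 7; slot 7 is free → place at 7.
739 hashes to 6; slot 6 is free → place at 6.
350 hashes to 9; 9 taken → place at 10.
876 hashes to 16; 16 taken → place at 0.
695 hashes to 8; slot 8 is free → place at 8.
961 hashes to 16; 16,0 taken → place at 1.
259 hashes to 0; 0,1,2 taken → place at 3.
Table: [876, 961, 946, 259, ∅, ∅, 739, 870, 695, 146, 350, 986, 357, ∅, ∅, ∅, 60]

961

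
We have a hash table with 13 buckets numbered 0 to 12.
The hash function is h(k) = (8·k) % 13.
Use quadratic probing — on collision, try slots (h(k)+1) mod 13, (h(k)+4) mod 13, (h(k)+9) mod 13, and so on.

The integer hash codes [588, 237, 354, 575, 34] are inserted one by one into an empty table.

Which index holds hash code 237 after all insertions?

588: h=11 => slot 11
237: h=11, probe 11,12 => slot 12
354: h=11, probe 11,12,2 => slot 2
575: h=11, probe 11,12,2,7 => slot 7
34: h=12, probe 12,0 => slot 0
Table: [34, —, 354, —, —, —, —, 575, —, —, —, 588, 237]

12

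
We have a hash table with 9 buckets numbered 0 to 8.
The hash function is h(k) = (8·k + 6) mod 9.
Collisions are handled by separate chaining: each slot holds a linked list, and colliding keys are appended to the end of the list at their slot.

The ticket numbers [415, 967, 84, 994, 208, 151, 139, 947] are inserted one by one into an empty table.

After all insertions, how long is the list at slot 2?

3

Insert 415: h=5, bucket 5 empty → new chain.
Insert 967: h=2, bucket 2 empty → new chain.
Insert 84: h=3, bucket 3 empty → new chain.
Insert 994: h=2, bucket 2 nonempty → append to chain.
Insert 208: h=5, bucket 5 nonempty → append to chain.
Insert 151: h=8, bucket 8 empty → new chain.
Insert 139: h=2, bucket 2 nonempty → append to chain.
Insert 947: h=4, bucket 4 empty → new chain.
Final buckets:
0: .
1: .
2: 967 -> 994 -> 139
3: 84
4: 947
5: 415 -> 208
6: .
7: .
8: 151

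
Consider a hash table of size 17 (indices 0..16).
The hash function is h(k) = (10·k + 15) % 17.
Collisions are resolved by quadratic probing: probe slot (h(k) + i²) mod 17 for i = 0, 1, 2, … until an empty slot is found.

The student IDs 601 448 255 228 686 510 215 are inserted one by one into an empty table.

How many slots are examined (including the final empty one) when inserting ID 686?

3

601: h=7 => slot 7
448: h=7, probe 7,8 => slot 8
255: h=15 => slot 15
228: h=0 => slot 0
686: h=7, probe 7,8,11 => slot 11
510: h=15, probe 15,16 => slot 16
215: h=6 => slot 6
Table: [228, _, _, _, _, _, 215, 601, 448, _, _, 686, _, _, _, 255, 510]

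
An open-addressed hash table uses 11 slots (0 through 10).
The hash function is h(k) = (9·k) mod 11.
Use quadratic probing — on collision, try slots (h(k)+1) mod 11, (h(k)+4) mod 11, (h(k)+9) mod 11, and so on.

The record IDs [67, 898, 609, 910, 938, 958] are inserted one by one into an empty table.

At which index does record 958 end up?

10

67: h=9 => slot 9
898: h=8 => slot 8
609: h=3 => slot 3
910: h=6 => slot 6
938: h=5 => slot 5
958: h=9, probe 9,10 => slot 10
Table: [-, -, -, 609, -, 938, 910, -, 898, 67, 958]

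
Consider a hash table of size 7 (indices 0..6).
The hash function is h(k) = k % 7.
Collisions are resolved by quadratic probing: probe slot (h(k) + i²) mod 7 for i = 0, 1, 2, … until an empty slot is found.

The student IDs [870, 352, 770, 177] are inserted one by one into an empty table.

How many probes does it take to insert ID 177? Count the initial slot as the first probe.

870: h=2 → slot 2
352: h=2, probe 2,3 → slot 3
770: h=0 → slot 0
177: h=2, probe 2,3,6 → slot 6
Table: [770, _, 870, 352, _, _, 177]

3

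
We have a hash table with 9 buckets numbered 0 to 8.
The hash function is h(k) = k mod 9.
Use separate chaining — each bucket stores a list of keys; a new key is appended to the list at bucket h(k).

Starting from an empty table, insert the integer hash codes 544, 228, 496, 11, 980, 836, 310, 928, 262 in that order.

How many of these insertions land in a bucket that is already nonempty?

544 → bucket 4
228 → bucket 3
496 → bucket 1
11 → bucket 2
980 → bucket 8
836 → bucket 8 (collision)
310 → bucket 4 (collision)
928 → bucket 1 (collision)
262 → bucket 1 (collision)
Final buckets:
0: -
1: 496 -> 928 -> 262
2: 11
3: 228
4: 544 -> 310
5: -
6: -
7: -
8: 980 -> 836

4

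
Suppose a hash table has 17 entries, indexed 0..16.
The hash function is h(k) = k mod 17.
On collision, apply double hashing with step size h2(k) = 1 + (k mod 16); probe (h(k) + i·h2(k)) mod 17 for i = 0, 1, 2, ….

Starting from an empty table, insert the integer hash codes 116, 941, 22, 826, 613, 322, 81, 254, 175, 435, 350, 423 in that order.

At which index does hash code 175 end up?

Insert 116: h=14, slot 14 empty -> index 14.
Insert 941: h=6, slot 6 empty -> index 6.
Insert 22: h=5, slot 5 empty -> index 5.
Insert 826: h=10, slot 10 empty -> index 10.
Insert 613: h=1, slot 1 empty -> index 1.
Insert 322: h=16, slot 16 empty -> index 16.
Insert 81: h=13, slot 13 empty -> index 13.
Insert 254: h=16, h2=15, slots 16,14 occupied -> index 12.
Insert 175: h=5, h2=16, slot 5 occupied -> index 4.
Insert 435: h=10, h2=4, slots 10,14,1,5 occupied -> index 9.
Insert 350: h=10, h2=15, slot 10 occupied -> index 8.
Insert 423: h=15, slot 15 empty -> index 15.
Table: [-, 613, -, -, 175, 22, 941, -, 350, 435, 826, -, 254, 81, 116, 423, 322]

4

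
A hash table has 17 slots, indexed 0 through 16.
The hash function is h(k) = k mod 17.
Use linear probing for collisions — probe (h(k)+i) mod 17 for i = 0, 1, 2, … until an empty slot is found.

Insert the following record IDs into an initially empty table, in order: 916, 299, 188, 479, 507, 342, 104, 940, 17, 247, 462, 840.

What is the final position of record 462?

Insert 916: h=15, slot 15 empty => index 15.
Insert 299: h=10, slot 10 empty => index 10.
Insert 188: h=1, slot 1 empty => index 1.
Insert 479: h=3, slot 3 empty => index 3.
Insert 507: h=14, slot 14 empty => index 14.
Insert 342: h=2, slot 2 empty => index 2.
Insert 104: h=2, slots 2,3 occupied => index 4.
Insert 940: h=5, slot 5 empty => index 5.
Insert 17: h=0, slot 0 empty => index 0.
Insert 247: h=9, slot 9 empty => index 9.
Insert 462: h=3, slots 3,4,5 occupied => index 6.
Insert 840: h=7, slot 7 empty => index 7.
Table: [17, 188, 342, 479, 104, 940, 462, 840, ∅, 247, 299, ∅, ∅, ∅, 507, 916, ∅]

6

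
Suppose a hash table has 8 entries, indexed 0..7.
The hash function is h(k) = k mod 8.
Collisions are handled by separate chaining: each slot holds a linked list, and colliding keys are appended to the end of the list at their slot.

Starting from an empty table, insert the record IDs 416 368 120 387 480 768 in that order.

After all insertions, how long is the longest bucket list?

Insert 416: h=0, bucket 0 empty -> new chain.
Insert 368: h=0, bucket 0 nonempty -> append to chain.
Insert 120: h=0, bucket 0 nonempty -> append to chain.
Insert 387: h=3, bucket 3 empty -> new chain.
Insert 480: h=0, bucket 0 nonempty -> append to chain.
Insert 768: h=0, bucket 0 nonempty -> append to chain.
Final buckets:
0: 416 -> 368 -> 120 -> 480 -> 768
1: -
2: -
3: 387
4: -
5: -
6: -
7: -

5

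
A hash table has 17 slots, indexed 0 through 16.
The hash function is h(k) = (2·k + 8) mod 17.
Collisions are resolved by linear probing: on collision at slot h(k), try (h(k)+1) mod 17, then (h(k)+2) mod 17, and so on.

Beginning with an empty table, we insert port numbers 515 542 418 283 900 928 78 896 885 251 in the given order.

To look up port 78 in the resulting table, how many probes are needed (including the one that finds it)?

4

515: h=1 → slot 1
542: h=4 → slot 4
418: h=11 → slot 11
283: h=13 → slot 13
900: h=6 → slot 6
928: h=11, probe 11,12 → slot 12
78: h=11, probe 11,12,13,14 → slot 14
896: h=15 → slot 15
885: h=10 → slot 10
251: h=0 → slot 0
Table: [251, 515, _, _, 542, _, 900, _, _, _, 885, 418, 928, 283, 78, 896, _]
Lookup 78: h=11, probe 11,12,13,14 → found at 14.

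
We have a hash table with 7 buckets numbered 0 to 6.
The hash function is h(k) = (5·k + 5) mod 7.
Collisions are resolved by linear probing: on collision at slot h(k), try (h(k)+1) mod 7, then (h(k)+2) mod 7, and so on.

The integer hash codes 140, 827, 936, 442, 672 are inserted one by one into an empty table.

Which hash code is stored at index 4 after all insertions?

442

140: h=5 => slot 5
827: h=3 => slot 3
936: h=2 => slot 2
442: h=3, probe 3,4 => slot 4
672: h=5, probe 5,6 => slot 6
Table: [-, -, 936, 827, 442, 140, 672]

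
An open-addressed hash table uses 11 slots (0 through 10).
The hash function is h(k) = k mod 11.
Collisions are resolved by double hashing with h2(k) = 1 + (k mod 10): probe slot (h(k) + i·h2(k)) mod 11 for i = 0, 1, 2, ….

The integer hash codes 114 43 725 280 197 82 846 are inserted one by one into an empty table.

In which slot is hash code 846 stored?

2

Insert 114: h=4, slot 4 empty → index 4.
Insert 43: h=10, slot 10 empty → index 10.
Insert 725: h=10, h2=6, slot 10 occupied → index 5.
Insert 280: h=5, h2=1, slot 5 occupied → index 6.
Insert 197: h=10, h2=8, slot 10 occupied → index 7.
Insert 82: h=5, h2=3, slot 5 occupied → index 8.
Insert 846: h=10, h2=7, slots 10,6 occupied → index 2.
Table: [., ., 846, ., 114, 725, 280, 197, 82, ., 43]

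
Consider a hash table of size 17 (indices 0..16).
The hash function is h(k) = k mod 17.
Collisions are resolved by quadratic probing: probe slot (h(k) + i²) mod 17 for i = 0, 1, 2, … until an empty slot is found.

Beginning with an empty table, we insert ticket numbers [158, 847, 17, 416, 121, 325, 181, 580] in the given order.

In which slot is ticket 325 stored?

158 hashes to 5; slot 5 is free => place at 5.
847 hashes to 14; slot 14 is free => place at 14.
17 hashes to 0; slot 0 is free => place at 0.
416 hashes to 8; slot 8 is free => place at 8.
121 hashes to 2; slot 2 is free => place at 2.
325 hashes to 2; 2 taken => place at 3.
181 hashes to 11; slot 11 is free => place at 11.
580 hashes to 2; 2,3 taken => place at 6.
Table: [17, —, 121, 325, —, 158, 580, —, 416, —, —, 181, —, —, 847, —, —]

3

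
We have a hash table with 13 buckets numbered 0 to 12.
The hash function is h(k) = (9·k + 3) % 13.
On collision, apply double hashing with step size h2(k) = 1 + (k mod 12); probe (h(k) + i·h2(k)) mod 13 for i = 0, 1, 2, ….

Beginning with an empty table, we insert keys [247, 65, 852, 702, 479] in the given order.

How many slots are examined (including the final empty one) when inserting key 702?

2

247: h=3 → slot 3
65: h=3, h2=6, probe 3,9 → slot 9
852: h=1 → slot 1
702: h=3, h2=7, probe 3,10 → slot 10
479: h=11 → slot 11
Table: [-, 852, -, 247, -, -, -, -, -, 65, 702, 479, -]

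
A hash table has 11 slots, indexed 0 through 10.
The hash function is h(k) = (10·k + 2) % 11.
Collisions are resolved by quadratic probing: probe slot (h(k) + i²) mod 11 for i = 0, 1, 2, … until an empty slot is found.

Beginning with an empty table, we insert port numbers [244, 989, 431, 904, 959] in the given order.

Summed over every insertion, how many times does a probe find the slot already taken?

Insert 244: h=0, slot 0 empty -> index 0.
Insert 989: h=3, slot 3 empty -> index 3.
Insert 431: h=0, slot 0 occupied -> index 1.
Insert 904: h=0, slots 0,1 occupied -> index 4.
Insert 959: h=0, slots 0,1,4 occupied -> index 9.
Table: [244, 431, —, 989, 904, —, —, —, —, 959, —]

6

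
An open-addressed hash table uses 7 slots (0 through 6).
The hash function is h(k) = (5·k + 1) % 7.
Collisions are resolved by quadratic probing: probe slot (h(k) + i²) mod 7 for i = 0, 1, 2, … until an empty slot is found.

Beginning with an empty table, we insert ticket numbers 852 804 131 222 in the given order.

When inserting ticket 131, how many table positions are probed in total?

Insert 852: h=5, slot 5 empty => index 5.
Insert 804: h=3, slot 3 empty => index 3.
Insert 131: h=5, slot 5 occupied => index 6.
Insert 222: h=5, slots 5,6 occupied => index 2.
Table: [_, _, 222, 804, _, 852, 131]

2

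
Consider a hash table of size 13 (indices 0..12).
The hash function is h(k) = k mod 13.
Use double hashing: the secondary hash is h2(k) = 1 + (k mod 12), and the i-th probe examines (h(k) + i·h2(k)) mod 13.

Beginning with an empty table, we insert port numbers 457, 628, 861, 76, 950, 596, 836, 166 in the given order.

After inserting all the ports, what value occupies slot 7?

596

Insert 457: h=2, slot 2 empty -> index 2.
Insert 628: h=4, slot 4 empty -> index 4.
Insert 861: h=3, slot 3 empty -> index 3.
Insert 76: h=11, slot 11 empty -> index 11.
Insert 950: h=1, slot 1 empty -> index 1.
Insert 596: h=11, h2=9, slot 11 occupied -> index 7.
Insert 836: h=4, h2=9, slot 4 occupied -> index 0.
Insert 166: h=10, slot 10 empty -> index 10.
Table: [836, 950, 457, 861, 628, ∅, ∅, 596, ∅, ∅, 166, 76, ∅]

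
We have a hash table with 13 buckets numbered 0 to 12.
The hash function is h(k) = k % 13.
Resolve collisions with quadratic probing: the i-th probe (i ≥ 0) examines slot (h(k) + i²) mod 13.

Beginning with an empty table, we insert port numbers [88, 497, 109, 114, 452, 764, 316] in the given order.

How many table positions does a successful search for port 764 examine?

Insert 88: h=10, slot 10 empty => index 10.
Insert 497: h=3, slot 3 empty => index 3.
Insert 109: h=5, slot 5 empty => index 5.
Insert 114: h=10, slot 10 occupied => index 11.
Insert 452: h=10, slots 10,11 occupied => index 1.
Insert 764: h=10, slots 10,11,1 occupied => index 6.
Insert 316: h=4, slot 4 empty => index 4.
Table: [_, 452, _, 497, 316, 109, 764, _, _, _, 88, 114, _]
Lookup 764: h=10, probe 10,11,1,6 → found at 6.

4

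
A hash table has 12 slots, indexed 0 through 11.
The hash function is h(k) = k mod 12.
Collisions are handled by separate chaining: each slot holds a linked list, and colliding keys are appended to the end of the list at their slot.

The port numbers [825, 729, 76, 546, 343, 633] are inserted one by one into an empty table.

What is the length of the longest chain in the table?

3

825 -> bucket 9
729 -> bucket 9 (collision)
76 -> bucket 4
546 -> bucket 6
343 -> bucket 7
633 -> bucket 9 (collision)
Final buckets:
0: _
1: _
2: _
3: _
4: 76
5: _
6: 546
7: 343
8: _
9: 825 -> 729 -> 633
10: _
11: _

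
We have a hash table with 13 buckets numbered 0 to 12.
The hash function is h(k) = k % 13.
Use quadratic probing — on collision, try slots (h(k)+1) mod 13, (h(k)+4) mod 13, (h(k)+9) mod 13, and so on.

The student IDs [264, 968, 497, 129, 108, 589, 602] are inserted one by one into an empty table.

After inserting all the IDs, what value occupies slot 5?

264 hashes to 4; slot 4 is free -> place at 4.
968 hashes to 6; slot 6 is free -> place at 6.
497 hashes to 3; slot 3 is free -> place at 3.
129 hashes to 12; slot 12 is free -> place at 12.
108 hashes to 4; 4 taken -> place at 5.
589 hashes to 4; 4,5 taken -> place at 8.
602 hashes to 4; 4,5,8 taken -> place at 0.
Table: [602, ∅, ∅, 497, 264, 108, 968, ∅, 589, ∅, ∅, ∅, 129]

108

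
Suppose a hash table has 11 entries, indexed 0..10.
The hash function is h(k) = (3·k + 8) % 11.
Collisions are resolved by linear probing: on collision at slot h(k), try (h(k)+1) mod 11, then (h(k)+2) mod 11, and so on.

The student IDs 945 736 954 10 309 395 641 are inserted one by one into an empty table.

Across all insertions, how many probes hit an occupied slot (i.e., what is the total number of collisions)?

Insert 945: h=5, slot 5 empty → index 5.
Insert 736: h=5, slot 5 occupied → index 6.
Insert 954: h=10, slot 10 empty → index 10.
Insert 10: h=5, slots 5,6 occupied → index 7.
Insert 309: h=0, slot 0 empty → index 0.
Insert 395: h=5, slots 5,6,7 occupied → index 8.
Insert 641: h=6, slots 6,7,8 occupied → index 9.
Table: [309, ., ., ., ., 945, 736, 10, 395, 641, 954]

9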